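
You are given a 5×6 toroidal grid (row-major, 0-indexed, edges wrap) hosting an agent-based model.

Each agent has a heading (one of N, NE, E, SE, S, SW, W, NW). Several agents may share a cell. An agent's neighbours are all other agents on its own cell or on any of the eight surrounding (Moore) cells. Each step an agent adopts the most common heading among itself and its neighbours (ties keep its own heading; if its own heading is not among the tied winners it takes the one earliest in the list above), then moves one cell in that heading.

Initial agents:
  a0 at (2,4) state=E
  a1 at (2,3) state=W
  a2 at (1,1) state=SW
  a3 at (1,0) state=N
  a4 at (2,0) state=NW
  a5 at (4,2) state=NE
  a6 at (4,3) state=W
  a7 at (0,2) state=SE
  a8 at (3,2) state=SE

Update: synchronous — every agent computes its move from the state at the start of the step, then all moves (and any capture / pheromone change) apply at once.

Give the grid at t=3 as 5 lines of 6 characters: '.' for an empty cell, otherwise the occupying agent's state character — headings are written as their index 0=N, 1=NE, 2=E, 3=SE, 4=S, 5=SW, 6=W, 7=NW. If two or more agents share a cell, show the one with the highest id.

t=1: a0@(2,5):E a1@(2,2):W a2@(2,0):SW a3@(0,0):N a4@(1,5):NW a5@(0,3):SE a6@(0,4):SE a7@(1,3):SE a8@(3,1):W
t=2: a0@(2,0):E a1@(2,1):W a2@(3,5):SW a3@(4,0):N a4@(0,4):NW a5@(1,4):SE a6@(1,5):SE a7@(2,4):SE a8@(3,0):W
t=3: a0@(2,5):W a1@(2,0):W a2@(4,4):SW a3@(3,0):N a4@(1,5):SE a5@(2,5):SE a6@(2,0):SE a7@(3,5):SE a8@(3,5):W

......
.....3
3....3
0....6
....5.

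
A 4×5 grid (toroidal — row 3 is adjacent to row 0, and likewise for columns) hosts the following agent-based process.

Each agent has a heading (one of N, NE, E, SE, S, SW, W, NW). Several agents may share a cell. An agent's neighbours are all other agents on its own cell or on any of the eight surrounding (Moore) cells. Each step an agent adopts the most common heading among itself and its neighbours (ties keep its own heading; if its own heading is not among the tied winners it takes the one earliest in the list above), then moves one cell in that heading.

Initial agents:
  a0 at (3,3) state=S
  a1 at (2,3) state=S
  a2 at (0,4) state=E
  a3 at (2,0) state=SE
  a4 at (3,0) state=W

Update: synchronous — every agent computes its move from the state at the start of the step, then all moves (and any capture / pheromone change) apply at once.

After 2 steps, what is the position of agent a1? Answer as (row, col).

(0, 3)

t=1: a0@(0,3):S a1@(3,3):S a2@(0,0):E a3@(3,1):SE a4@(3,4):W
t=2: a0@(1,3):S a1@(0,3):S a2@(0,1):E a3@(0,2):SE a4@(0,4):S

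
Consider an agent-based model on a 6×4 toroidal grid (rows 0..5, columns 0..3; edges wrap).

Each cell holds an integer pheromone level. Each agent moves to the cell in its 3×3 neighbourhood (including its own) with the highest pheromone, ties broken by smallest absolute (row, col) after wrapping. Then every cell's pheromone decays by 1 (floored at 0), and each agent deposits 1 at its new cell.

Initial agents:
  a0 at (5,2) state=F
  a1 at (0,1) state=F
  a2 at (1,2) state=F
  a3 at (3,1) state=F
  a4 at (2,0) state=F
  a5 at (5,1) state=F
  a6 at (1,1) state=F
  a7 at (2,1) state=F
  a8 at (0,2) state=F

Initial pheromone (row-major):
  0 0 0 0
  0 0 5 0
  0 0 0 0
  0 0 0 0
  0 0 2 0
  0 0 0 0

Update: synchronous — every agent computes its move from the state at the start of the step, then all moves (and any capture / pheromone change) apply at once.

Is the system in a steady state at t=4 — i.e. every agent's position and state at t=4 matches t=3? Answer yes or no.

yes

t=1: a0@(4,2) a1@(1,2) a2@(1,2) a3@(4,2) a4@(1,0) a5@(4,2) a6@(1,2) a7@(1,2) a8@(1,2) | pheromone: 0 0 0 0 / 1 0 9 0 / 0 0 0 0 / 0 0 0 0 / 0 0 4 0 / 0 0 0 0
t=2: a0@(4,2) a1@(1,2) a2@(1,2) a3@(4,2) a4@(1,0) a5@(4,2) a6@(1,2) a7@(1,2) a8@(1,2) | pheromone: 0 0 0 0 / 1 0 13 0 / 0 0 0 0 / 0 0 0 0 / 0 0 6 0 / 0 0 0 0
t=3: a0@(4,2) a1@(1,2) a2@(1,2) a3@(4,2) a4@(1,0) a5@(4,2) a6@(1,2) a7@(1,2) a8@(1,2) | pheromone: 0 0 0 0 / 1 0 17 0 / 0 0 0 0 / 0 0 0 0 / 0 0 8 0 / 0 0 0 0
t=4: a0@(4,2) a1@(1,2) a2@(1,2) a3@(4,2) a4@(1,0) a5@(4,2) a6@(1,2) a7@(1,2) a8@(1,2) | pheromone: 0 0 0 0 / 1 0 21 0 / 0 0 0 0 / 0 0 0 0 / 0 0 10 0 / 0 0 0 0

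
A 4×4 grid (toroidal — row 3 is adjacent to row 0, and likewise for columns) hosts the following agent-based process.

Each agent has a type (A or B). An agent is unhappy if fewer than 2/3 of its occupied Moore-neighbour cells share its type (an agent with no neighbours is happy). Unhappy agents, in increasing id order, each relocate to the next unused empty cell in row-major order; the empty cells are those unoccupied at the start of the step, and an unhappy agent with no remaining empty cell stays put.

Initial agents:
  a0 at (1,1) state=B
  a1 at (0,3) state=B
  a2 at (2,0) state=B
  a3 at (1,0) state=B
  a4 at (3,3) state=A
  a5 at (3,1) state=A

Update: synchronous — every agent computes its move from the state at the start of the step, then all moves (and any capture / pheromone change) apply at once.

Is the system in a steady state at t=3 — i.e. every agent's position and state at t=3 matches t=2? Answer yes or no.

t=1: a0@(1,1):B a1@(0,0):B a2@(0,1):B a3@(1,0):B a4@(0,2):A a5@(1,2):A
t=2: a0@(0,3):B a1@(0,0):B a2@(1,3):B a3@(1,0):B a4@(2,0):A a5@(2,1):A
t=3: a0@(0,3):B a1@(0,0):B a2@(1,3):B a3@(0,1):B a4@(0,2):A a5@(1,1):A

no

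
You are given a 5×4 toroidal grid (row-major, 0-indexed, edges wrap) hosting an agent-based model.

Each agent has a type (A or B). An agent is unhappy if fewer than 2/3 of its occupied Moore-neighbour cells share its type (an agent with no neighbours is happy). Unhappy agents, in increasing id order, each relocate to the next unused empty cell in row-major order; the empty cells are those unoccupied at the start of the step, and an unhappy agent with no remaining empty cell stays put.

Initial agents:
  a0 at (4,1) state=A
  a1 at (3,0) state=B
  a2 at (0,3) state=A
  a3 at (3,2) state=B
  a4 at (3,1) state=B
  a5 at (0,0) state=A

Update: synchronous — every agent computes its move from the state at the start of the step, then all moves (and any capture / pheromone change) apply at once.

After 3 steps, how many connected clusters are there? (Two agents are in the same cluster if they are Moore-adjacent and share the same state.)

4

t=1: a0@(0,1):A a1@(0,2):B a2@(0,3):A a3@(1,0):B a4@(3,1):B a5@(0,0):A
t=2: a0@(1,1):A a1@(1,2):B a2@(1,3):A a3@(2,0):B a4@(3,1):B a5@(0,0):A
t=3: a0@(0,1):A a1@(0,2):B a2@(0,3):A a3@(1,0):B a4@(3,1):B a5@(0,0):A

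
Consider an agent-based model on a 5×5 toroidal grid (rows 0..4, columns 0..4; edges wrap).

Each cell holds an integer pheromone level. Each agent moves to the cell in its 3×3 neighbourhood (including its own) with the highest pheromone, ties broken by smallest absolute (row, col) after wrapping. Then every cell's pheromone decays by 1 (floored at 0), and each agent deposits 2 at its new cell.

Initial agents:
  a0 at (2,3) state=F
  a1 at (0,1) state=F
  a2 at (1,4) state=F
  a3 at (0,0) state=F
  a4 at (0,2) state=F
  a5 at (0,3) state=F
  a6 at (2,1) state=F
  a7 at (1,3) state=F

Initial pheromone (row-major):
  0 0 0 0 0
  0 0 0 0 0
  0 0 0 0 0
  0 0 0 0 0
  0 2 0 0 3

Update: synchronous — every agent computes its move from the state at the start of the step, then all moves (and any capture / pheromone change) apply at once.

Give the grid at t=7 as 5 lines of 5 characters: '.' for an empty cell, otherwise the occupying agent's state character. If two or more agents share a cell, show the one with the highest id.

t=1: a0@(1,2) a1@(4,1) a2@(0,0) a3@(4,4) a4@(4,1) a5@(4,4) a6@(1,0) a7@(0,2) | pheromone: 2 0 2 0 0 / 2 0 2 0 0 / 0 0 0 0 0 / 0 0 0 0 0 / 0 5 0 0 6
t=2: a0@(0,2) a1@(4,1) a2@(4,4) a3@(4,4) a4@(4,1) a5@(4,4) a6@(0,0) a7@(4,1) | pheromone: 3 0 3 0 0 / 1 0 1 0 0 / 0 0 0 0 0 / 0 0 0 0 0 / 0 10 0 0 11
t=3: a0@(4,1) a1@(4,1) a2@(4,4) a3@(4,4) a4@(4,1) a5@(4,4) a6@(4,4) a7@(4,1) | pheromone: 2 0 2 0 0 / 0 0 0 0 0 / 0 0 0 0 0 / 0 0 0 0 0 / 0 17 0 0 18
t=4: a0@(4,1) a1@(4,1) a2@(4,4) a3@(4,4) a4@(4,1) a5@(4,4) a6@(4,4) a7@(4,1) | pheromone: 1 0 1 0 0 / 0 0 0 0 0 / 0 0 0 0 0 / 0 0 0 0 0 / 0 24 0 0 25
t=5: a0@(4,1) a1@(4,1) a2@(4,4) a3@(4,4) a4@(4,1) a5@(4,4) a6@(4,4) a7@(4,1) | pheromone: 0 0 0 0 0 / 0 0 0 0 0 / 0 0 0 0 0 / 0 0 0 0 0 / 0 31 0 0 32
t=6: a0@(4,1) a1@(4,1) a2@(4,4) a3@(4,4) a4@(4,1) a5@(4,4) a6@(4,4) a7@(4,1) | pheromone: 0 0 0 0 0 / 0 0 0 0 0 / 0 0 0 0 0 / 0 0 0 0 0 / 0 38 0 0 39
t=7: a0@(4,1) a1@(4,1) a2@(4,4) a3@(4,4) a4@(4,1) a5@(4,4) a6@(4,4) a7@(4,1) | pheromone: 0 0 0 0 0 / 0 0 0 0 0 / 0 0 0 0 0 / 0 0 0 0 0 / 0 45 0 0 46

.....
.....
.....
.....
.F..F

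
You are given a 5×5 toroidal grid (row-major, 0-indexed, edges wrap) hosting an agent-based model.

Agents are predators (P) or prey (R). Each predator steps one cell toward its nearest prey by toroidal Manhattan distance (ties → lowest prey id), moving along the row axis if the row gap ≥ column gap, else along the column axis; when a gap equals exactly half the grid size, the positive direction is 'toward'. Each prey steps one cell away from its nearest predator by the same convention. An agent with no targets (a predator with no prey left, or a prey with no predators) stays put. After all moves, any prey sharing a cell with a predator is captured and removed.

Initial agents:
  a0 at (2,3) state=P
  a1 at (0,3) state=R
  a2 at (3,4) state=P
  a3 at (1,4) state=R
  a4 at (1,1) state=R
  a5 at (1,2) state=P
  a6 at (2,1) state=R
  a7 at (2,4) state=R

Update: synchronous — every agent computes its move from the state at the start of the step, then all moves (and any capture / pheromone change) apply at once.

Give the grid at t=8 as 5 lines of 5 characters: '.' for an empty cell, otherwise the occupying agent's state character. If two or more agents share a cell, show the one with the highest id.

....R
....P
..R..
..P..
....R

t=1: a0@(2,4):P a1@(4,3):R a2@(2,4):P a3@(0,4):R a4@(1,0):R a5@(1,1):P a6@(2,0):R a7@(2,0):R
t=2: a0@(2,0):P a1@(0,3):R a2@(2,0):P a3@(4,4):R a4@(1,4):R a5@(1,0):P a6@(2,1):R a7@(2,1):R
t=3: a0@(2,1):P a1@(0,2):R a2@(2,1):P a3@(0,4):R a4@(1,3):R a5@(1,4):P a6@(2,2):R a7@(2,2):R
t=4: a0@(2,2):P a1@(4,2):R a2@(2,2):P a3@(4,4):R a4@(1,2):R a5@(0,4):P a6@(2,3):R a7@(2,3):R
t=5: a0@(1,2):P a1@(0,2):R a2@(1,2):P a3@(3,4):R a4@(0,2):R a5@(4,4):P a6@(2,4):R a7@(2,4):R
t=6: a0@(0,2):P a1@(4,2):R a2@(0,2):P a3@(2,4):R a4@(4,2):R a5@(3,4):P a6@(1,4):R a7@(1,4):R
t=7: a0@(4,2):P a1@(3,2):R a2@(4,2):P a3@(1,4):R a4@(3,2):R a5@(2,4):P a6@(0,4):R a7@(0,4):R
t=8: a0@(3,2):P a1@(2,2):R a2@(3,2):P a3@(0,4):R a4@(2,2):R a5@(1,4):P a6@(4,4):R a7@(4,4):R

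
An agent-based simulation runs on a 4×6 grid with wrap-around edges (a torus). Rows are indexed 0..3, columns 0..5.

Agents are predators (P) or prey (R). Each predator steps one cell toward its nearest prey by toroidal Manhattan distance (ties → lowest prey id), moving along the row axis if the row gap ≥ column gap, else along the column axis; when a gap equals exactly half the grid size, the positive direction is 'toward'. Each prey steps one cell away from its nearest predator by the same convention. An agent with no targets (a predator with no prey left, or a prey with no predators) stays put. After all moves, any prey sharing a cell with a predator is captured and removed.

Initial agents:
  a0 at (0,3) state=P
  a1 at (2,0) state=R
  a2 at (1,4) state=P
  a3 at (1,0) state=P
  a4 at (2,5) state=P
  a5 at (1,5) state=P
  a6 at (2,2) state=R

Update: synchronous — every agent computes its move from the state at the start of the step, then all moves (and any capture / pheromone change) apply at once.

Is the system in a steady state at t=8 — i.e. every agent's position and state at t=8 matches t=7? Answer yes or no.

t=1: a0@(1,3):P a1@(3,0):R a2@(1,5):P a3@(2,0):P a4@(2,0):P a5@(2,5):P a6@(1,2):R
t=2: a0@(1,2):P a1@(0,0):R a2@(2,5):P a3@(3,0):P a4@(3,0):P a5@(3,5):P a6@(1,1):R
t=3: a0@(1,1):P a1@(1,0):R a2@(3,5):P a3@(0,0):P a4@(0,0):P a5@(0,5):P a6@(1,0):R
t=4: a0@(1,0):P a2@(0,5):P a3@(1,0):P a4@(1,0):P a5@(1,5):P
t=5: (unchanged — steady state)

yes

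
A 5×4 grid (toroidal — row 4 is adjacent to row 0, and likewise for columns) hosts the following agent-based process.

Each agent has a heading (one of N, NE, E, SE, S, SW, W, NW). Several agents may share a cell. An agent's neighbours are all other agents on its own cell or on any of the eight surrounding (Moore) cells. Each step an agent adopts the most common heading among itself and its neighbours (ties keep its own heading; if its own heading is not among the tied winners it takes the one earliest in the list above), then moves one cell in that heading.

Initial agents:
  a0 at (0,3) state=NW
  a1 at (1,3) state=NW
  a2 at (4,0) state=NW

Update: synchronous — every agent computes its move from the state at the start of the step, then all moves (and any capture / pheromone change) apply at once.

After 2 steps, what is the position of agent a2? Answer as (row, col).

t=1: a0@(4,2):NW a1@(0,2):NW a2@(3,3):NW
t=2: a0@(3,1):NW a1@(4,1):NW a2@(2,2):NW

(2, 2)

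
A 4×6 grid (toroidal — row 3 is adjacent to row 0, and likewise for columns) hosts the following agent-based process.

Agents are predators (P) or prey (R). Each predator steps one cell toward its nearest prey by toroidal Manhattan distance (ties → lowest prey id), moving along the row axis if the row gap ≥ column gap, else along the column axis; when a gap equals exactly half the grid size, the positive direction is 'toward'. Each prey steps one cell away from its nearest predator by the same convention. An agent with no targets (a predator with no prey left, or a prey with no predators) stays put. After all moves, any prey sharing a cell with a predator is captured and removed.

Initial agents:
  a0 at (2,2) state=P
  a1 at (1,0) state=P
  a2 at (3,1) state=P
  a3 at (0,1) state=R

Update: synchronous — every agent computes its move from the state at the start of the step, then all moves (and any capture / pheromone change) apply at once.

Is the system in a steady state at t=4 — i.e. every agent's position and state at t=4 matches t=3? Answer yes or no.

no

t=1: a0@(3,2):P a1@(0,0):P a2@(0,1):P a3@(1,1):R
t=2: a0@(0,2):P a1@(1,0):P a2@(1,1):P a3@(2,1):R
t=3: a0@(1,2):P a1@(2,0):P a2@(2,1):P a3@(3,1):R
t=4: a0@(2,2):P a1@(3,0):P a2@(3,1):P a3@(0,1):R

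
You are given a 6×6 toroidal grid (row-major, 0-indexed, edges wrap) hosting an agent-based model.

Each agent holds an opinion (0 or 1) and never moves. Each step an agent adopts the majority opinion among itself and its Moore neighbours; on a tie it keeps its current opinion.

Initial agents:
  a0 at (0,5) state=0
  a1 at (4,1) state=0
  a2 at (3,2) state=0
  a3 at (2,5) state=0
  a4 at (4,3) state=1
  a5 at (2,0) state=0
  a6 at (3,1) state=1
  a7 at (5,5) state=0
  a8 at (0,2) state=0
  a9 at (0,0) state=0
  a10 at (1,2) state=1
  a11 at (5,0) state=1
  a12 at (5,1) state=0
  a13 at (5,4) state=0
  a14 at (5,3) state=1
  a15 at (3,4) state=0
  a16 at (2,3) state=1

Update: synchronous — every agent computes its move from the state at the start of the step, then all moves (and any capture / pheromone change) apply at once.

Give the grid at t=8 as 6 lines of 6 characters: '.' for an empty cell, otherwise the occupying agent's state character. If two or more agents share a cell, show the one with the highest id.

0.0..0
..1...
0..1.0
.00.0.
.0.0..
00.000

t=1: a0@(0,5):0 a1@(4,1):0 a2@(3,2):1 a3@(2,5):0 a4@(4,3):0 a5@(2,0):0 a6@(3,1):0 a7@(5,5):0 a8@(0,2):0 a9@(0,0):0 a10@(1,2):1 a11@(5,0):0 a12@(5,1):0 a13@(5,4):0 a14@(5,3):1 a15@(3,4):0 a16@(2,3):1
t=2: a0@(0,5):0 a1@(4,1):0 a2@(3,2):0 a3@(2,5):0 a4@(4,3):0 a5@(2,0):0 a6@(3,1):0 a7@(5,5):0 a8@(0,2):0 a9@(0,0):0 a10@(1,2):1 a11@(5,0):0 a12@(5,1):0 a13@(5,4):0 a14@(5,3):0 a15@(3,4):0 a16@(2,3):1
t=3: (unchanged — steady state)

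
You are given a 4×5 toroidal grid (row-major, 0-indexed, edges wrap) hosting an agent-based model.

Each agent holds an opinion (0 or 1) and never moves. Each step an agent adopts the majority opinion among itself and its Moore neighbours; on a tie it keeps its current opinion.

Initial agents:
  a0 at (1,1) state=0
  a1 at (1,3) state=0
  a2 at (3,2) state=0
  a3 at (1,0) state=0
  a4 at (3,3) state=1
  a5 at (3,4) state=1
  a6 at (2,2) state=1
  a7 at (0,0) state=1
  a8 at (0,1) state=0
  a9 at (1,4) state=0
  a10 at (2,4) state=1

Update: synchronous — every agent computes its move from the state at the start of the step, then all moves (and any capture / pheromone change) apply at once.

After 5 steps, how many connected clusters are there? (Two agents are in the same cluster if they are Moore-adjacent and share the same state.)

2

t=1: a0@(1,1):0 a1@(1,3):0 a2@(3,2):0 a3@(1,0):0 a4@(3,3):1 a5@(3,4):1 a6@(2,2):0 a7@(0,0):0 a8@(0,1):0 a9@(1,4):0 a10@(2,4):1
t=2: (unchanged — steady state)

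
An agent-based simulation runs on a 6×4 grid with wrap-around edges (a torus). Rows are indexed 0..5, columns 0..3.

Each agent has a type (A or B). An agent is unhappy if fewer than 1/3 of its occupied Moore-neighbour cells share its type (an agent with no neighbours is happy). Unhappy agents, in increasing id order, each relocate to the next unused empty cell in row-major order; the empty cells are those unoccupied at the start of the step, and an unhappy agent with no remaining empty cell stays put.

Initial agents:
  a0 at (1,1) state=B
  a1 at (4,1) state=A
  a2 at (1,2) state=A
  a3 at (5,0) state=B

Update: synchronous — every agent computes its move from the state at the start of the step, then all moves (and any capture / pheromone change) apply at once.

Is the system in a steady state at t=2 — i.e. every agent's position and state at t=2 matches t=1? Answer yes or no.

yes

t=1: a0@(0,0):B a1@(0,1):A a2@(0,2):A a3@(0,3):B
t=2: (unchanged — steady state)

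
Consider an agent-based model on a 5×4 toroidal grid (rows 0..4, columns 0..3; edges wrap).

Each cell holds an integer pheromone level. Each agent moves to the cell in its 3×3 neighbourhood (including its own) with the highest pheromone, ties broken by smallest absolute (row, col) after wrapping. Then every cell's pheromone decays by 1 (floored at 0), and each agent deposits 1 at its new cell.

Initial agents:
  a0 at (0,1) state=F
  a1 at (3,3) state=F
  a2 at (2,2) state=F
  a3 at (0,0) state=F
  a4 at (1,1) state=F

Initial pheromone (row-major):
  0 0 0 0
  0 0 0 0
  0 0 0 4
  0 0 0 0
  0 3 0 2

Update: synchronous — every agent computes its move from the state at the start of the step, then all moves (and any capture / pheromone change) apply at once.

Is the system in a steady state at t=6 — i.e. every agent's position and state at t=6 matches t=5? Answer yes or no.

t=1: a0@(4,1) a1@(2,3) a2@(2,3) a3@(4,1) a4@(0,0) | pheromone: 1 0 0 0 / 0 0 0 0 / 0 0 0 5 / 0 0 0 0 / 0 4 0 1
t=2: a0@(4,1) a1@(2,3) a2@(2,3) a3@(4,1) a4@(4,1) | pheromone: 0 0 0 0 / 0 0 0 0 / 0 0 0 6 / 0 0 0 0 / 0 6 0 0
t=3: a0@(4,1) a1@(2,3) a2@(2,3) a3@(4,1) a4@(4,1) | pheromone: 0 0 0 0 / 0 0 0 0 / 0 0 0 7 / 0 0 0 0 / 0 8 0 0
t=4: a0@(4,1) a1@(2,3) a2@(2,3) a3@(4,1) a4@(4,1) | pheromone: 0 0 0 0 / 0 0 0 0 / 0 0 0 8 / 0 0 0 0 / 0 10 0 0
t=5: a0@(4,1) a1@(2,3) a2@(2,3) a3@(4,1) a4@(4,1) | pheromone: 0 0 0 0 / 0 0 0 0 / 0 0 0 9 / 0 0 0 0 / 0 12 0 0
t=6: a0@(4,1) a1@(2,3) a2@(2,3) a3@(4,1) a4@(4,1) | pheromone: 0 0 0 0 / 0 0 0 0 / 0 0 0 10 / 0 0 0 0 / 0 14 0 0

yes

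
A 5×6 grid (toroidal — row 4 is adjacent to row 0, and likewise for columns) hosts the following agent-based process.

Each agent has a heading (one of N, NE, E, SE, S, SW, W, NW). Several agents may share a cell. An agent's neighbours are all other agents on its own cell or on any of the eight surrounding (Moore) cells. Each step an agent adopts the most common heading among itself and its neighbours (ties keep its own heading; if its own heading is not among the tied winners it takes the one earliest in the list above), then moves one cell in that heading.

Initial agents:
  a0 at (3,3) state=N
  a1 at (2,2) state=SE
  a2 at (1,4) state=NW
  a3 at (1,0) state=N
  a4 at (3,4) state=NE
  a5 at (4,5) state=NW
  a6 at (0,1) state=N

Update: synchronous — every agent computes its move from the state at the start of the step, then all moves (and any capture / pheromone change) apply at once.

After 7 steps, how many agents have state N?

7

t=1: a0@(2,3):N a1@(3,3):SE a2@(0,3):NW a3@(0,0):N a4@(2,5):NE a5@(3,4):NW a6@(4,1):N
t=2: a0@(1,3):N a1@(4,4):SE a2@(4,2):NW a3@(4,0):N a4@(1,0):NE a5@(2,3):NW a6@(3,1):N
t=3: a0@(0,3):N a1@(0,5):SE a2@(3,1):NW a3@(3,0):N a4@(0,1):NE a5@(1,2):NW a6@(2,1):N
t=4: a0@(4,3):N a1@(1,0):SE a2@(2,1):N a3@(2,0):N a4@(4,2):NE a5@(0,2):N a6@(1,1):N
t=5: a0@(3,3):N a1@(0,0):N a2@(1,1):N a3@(1,0):N a4@(3,2):N a5@(4,2):N a6@(0,1):N
t=6: a0@(2,3):N a1@(4,0):N a2@(0,1):N a3@(0,0):N a4@(2,2):N a5@(3,2):N a6@(4,1):N
t=7: a0@(1,3):N a1@(3,0):N a2@(4,1):N a3@(4,0):N a4@(1,2):N a5@(2,2):N a6@(3,1):N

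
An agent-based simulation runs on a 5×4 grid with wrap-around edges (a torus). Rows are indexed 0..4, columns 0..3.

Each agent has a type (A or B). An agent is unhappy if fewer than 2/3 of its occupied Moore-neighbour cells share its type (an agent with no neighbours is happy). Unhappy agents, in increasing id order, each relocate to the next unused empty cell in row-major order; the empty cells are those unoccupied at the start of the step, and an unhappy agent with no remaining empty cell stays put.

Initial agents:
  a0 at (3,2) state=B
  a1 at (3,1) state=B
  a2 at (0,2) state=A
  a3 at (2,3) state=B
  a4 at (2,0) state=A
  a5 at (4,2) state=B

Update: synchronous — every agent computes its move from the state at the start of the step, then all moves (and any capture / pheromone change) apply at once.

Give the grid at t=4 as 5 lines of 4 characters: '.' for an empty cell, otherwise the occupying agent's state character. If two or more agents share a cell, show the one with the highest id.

..A.
BA..
....
.BB.
..B.

t=1: a0@(3,2):B a1@(3,1):B a2@(0,0):A a3@(0,1):B a4@(0,3):A a5@(4,2):B
t=2: a0@(3,2):B a1@(3,1):B a2@(0,2):A a3@(1,0):B a4@(1,1):A a5@(4,2):B
t=3: a0@(3,2):B a1@(3,1):B a2@(0,0):A a3@(0,1):B a4@(0,3):A a5@(4,2):B
t=4: a0@(3,2):B a1@(3,1):B a2@(0,2):A a3@(1,0):B a4@(1,1):A a5@(4,2):B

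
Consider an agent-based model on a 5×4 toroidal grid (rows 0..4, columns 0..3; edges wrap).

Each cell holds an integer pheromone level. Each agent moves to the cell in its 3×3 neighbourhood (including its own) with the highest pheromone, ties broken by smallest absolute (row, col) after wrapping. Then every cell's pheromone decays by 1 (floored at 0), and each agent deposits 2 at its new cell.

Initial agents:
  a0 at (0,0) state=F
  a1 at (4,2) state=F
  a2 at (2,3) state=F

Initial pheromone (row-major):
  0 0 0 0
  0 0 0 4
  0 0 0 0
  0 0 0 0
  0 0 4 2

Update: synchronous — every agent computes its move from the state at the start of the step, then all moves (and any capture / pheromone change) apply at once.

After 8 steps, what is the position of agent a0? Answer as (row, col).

(1, 3)

t=1: a0@(1,3) a1@(4,2) a2@(1,3) | pheromone: 0 0 0 0 / 0 0 0 7 / 0 0 0 0 / 0 0 0 0 / 0 0 5 1
t=2: a0@(1,3) a1@(4,2) a2@(1,3) | pheromone: 0 0 0 0 / 0 0 0 10 / 0 0 0 0 / 0 0 0 0 / 0 0 6 0
t=3: a0@(1,3) a1@(4,2) a2@(1,3) | pheromone: 0 0 0 0 / 0 0 0 13 / 0 0 0 0 / 0 0 0 0 / 0 0 7 0
t=4: a0@(1,3) a1@(4,2) a2@(1,3) | pheromone: 0 0 0 0 / 0 0 0 16 / 0 0 0 0 / 0 0 0 0 / 0 0 8 0
t=5: a0@(1,3) a1@(4,2) a2@(1,3) | pheromone: 0 0 0 0 / 0 0 0 19 / 0 0 0 0 / 0 0 0 0 / 0 0 9 0
t=6: a0@(1,3) a1@(4,2) a2@(1,3) | pheromone: 0 0 0 0 / 0 0 0 22 / 0 0 0 0 / 0 0 0 0 / 0 0 10 0
t=7: a0@(1,3) a1@(4,2) a2@(1,3) | pheromone: 0 0 0 0 / 0 0 0 25 / 0 0 0 0 / 0 0 0 0 / 0 0 11 0
t=8: a0@(1,3) a1@(4,2) a2@(1,3) | pheromone: 0 0 0 0 / 0 0 0 28 / 0 0 0 0 / 0 0 0 0 / 0 0 12 0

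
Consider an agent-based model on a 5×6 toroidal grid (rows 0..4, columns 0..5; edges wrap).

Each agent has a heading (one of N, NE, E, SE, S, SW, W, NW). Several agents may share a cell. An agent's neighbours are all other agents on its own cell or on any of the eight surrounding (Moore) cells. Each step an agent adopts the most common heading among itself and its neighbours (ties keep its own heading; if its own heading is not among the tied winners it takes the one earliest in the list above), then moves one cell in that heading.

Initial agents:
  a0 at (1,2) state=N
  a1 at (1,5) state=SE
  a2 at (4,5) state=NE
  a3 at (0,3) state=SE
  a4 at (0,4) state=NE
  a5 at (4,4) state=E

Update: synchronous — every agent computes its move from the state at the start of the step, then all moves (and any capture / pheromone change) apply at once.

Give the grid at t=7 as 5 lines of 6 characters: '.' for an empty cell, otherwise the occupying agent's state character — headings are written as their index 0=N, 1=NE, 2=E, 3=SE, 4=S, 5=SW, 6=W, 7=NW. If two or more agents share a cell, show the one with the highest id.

......
1.....
1...11
.....1
..0...

t=1: a0@(0,2):N a1@(2,0):SE a2@(3,0):NE a3@(1,4):SE a4@(4,5):NE a5@(3,5):NE
t=2: a0@(4,2):N a1@(1,1):NE a2@(2,1):NE a3@(2,5):SE a4@(3,0):NE a5@(2,0):NE
t=3: a0@(3,2):N a1@(0,2):NE a2@(1,2):NE a3@(1,0):NE a4@(2,1):NE a5@(1,1):NE
t=4: a0@(2,2):N a1@(4,3):NE a2@(0,3):NE a3@(0,1):NE a4@(1,2):NE a5@(0,2):NE
t=5: a0@(1,2):N a1@(3,4):NE a2@(4,4):NE a3@(4,2):NE a4@(0,3):NE a5@(4,3):NE
t=6: a0@(0,2):N a1@(2,5):NE a2@(3,5):NE a3@(3,3):NE a4@(4,4):NE a5@(3,4):NE
t=7: a0@(4,2):N a1@(1,0):NE a2@(2,0):NE a3@(2,4):NE a4@(3,5):NE a5@(2,5):NE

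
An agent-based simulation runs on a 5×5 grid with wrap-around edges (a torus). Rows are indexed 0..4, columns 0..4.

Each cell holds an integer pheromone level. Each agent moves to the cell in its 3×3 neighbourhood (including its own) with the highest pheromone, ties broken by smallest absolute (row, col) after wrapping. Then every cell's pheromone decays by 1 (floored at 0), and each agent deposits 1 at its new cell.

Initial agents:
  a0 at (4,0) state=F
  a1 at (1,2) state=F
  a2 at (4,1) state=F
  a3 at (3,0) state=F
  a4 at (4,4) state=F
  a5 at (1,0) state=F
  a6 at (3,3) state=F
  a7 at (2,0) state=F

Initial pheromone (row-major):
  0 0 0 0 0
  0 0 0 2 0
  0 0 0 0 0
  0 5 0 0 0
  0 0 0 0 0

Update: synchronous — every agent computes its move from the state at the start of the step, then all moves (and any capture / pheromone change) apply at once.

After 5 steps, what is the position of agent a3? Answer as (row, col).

(3, 1)

t=1: a0@(3,1) a1@(1,3) a2@(3,1) a3@(3,1) a4@(0,0) a5@(0,0) a6@(2,2) a7@(3,1) | pheromone: 2 0 0 0 0 / 0 0 0 2 0 / 0 0 1 0 0 / 0 8 0 0 0 / 0 0 0 0 0
t=2: a0@(3,1) a1@(1,3) a2@(3,1) a3@(3,1) a4@(0,0) a5@(0,0) a6@(3,1) a7@(3,1) | pheromone: 3 0 0 0 0 / 0 0 0 2 0 / 0 0 0 0 0 / 0 12 0 0 0 / 0 0 0 0 0
t=3: a0@(3,1) a1@(1,3) a2@(3,1) a3@(3,1) a4@(0,0) a5@(0,0) a6@(3,1) a7@(3,1) | pheromone: 4 0 0 0 0 / 0 0 0 2 0 / 0 0 0 0 0 / 0 16 0 0 0 / 0 0 0 0 0
t=4: a0@(3,1) a1@(1,3) a2@(3,1) a3@(3,1) a4@(0,0) a5@(0,0) a6@(3,1) a7@(3,1) | pheromone: 5 0 0 0 0 / 0 0 0 2 0 / 0 0 0 0 0 / 0 20 0 0 0 / 0 0 0 0 0
t=5: a0@(3,1) a1@(1,3) a2@(3,1) a3@(3,1) a4@(0,0) a5@(0,0) a6@(3,1) a7@(3,1) | pheromone: 6 0 0 0 0 / 0 0 0 2 0 / 0 0 0 0 0 / 0 24 0 0 0 / 0 0 0 0 0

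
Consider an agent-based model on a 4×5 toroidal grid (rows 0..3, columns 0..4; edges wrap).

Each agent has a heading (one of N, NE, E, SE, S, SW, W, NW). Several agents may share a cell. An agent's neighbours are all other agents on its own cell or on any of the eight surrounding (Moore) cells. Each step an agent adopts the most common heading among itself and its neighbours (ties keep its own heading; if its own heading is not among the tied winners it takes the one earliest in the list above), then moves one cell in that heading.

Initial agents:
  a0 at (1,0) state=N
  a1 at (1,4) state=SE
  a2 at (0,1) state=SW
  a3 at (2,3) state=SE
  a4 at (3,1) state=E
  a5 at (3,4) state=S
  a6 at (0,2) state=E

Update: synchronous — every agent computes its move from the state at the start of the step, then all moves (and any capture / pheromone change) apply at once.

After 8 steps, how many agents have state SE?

3

t=1: a0@(0,0):N a1@(2,0):SE a2@(0,2):E a3@(3,4):SE a4@(3,2):E a5@(0,4):S a6@(0,3):E
t=2: a0@(3,0):N a1@(3,1):SE a2@(0,3):E a3@(0,0):SE a4@(3,3):E a5@(1,4):S a6@(0,4):E
t=3: a0@(0,1):SE a1@(0,2):SE a2@(0,4):E a3@(1,1):SE a4@(3,4):E a5@(1,0):E a6@(0,0):E
t=4: a0@(1,2):SE a1@(1,3):SE a2@(0,0):E a3@(2,2):SE a4@(3,0):E a5@(1,1):E a6@(0,1):E
t=5: a0@(2,3):SE a1@(2,4):SE a2@(0,1):E a3@(3,3):SE a4@(3,1):E a5@(1,2):E a6@(0,2):E
t=6: a0@(3,4):SE a1@(3,0):SE a2@(0,2):E a3@(0,4):SE a4@(3,2):E a5@(1,3):E a6@(0,3):E
t=7: a0@(0,0):SE a1@(0,1):SE a2@(0,3):E a3@(1,0):SE a4@(3,3):E a5@(1,4):E a6@(0,4):E
t=8: a0@(1,1):SE a1@(1,2):SE a2@(0,4):E a3@(2,1):SE a4@(3,4):E a5@(1,0):E a6@(0,0):E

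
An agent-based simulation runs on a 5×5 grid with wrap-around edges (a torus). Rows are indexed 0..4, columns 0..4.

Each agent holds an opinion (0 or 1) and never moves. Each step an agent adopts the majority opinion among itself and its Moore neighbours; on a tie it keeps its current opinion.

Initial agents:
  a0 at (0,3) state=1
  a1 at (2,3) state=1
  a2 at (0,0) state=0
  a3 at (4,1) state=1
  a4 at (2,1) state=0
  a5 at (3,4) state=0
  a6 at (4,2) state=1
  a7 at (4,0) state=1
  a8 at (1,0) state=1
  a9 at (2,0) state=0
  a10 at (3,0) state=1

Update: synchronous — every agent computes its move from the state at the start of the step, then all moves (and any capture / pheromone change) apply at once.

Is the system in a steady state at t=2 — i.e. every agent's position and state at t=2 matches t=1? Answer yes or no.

t=1: a0@(0,3):1 a1@(2,3):1 a2@(0,0):1 a3@(4,1):1 a4@(2,1):0 a5@(3,4):1 a6@(4,2):1 a7@(4,0):1 a8@(1,0):0 a9@(2,0):0 a10@(3,0):1
t=2: (unchanged — steady state)

yes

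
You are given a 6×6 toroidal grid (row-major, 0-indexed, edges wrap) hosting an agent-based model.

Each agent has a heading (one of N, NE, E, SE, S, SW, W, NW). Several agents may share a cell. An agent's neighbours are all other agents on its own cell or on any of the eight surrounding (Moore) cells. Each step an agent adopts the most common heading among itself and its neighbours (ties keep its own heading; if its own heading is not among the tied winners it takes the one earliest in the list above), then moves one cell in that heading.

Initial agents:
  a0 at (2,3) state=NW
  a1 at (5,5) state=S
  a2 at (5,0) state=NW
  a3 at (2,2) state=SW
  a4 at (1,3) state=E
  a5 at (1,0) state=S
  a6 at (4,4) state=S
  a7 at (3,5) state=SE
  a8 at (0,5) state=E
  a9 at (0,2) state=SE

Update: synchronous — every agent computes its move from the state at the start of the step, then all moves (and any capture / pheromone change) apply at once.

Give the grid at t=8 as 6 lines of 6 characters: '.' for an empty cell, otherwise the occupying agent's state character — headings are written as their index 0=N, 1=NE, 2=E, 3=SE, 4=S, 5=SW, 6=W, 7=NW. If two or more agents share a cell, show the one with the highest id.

....4.
.....4
....44
4...4.
.....4
....4.

t=1: a0@(1,2):NW a1@(0,5):S a2@(4,5):NW a3@(3,1):SW a4@(1,4):E a5@(2,0):S a6@(5,4):S a7@(4,0):SE a8@(1,5):S a9@(1,3):SE
t=2: a0@(0,1):NW a1@(1,5):S a2@(3,4):NW a3@(4,0):SW a4@(2,4):S a5@(3,0):S a6@(0,4):S a7@(5,1):SE a8@(2,5):S a9@(2,4):SE
t=3: a0@(5,0):NW a1@(2,5):S a2@(4,4):S a3@(5,5):SW a4@(3,4):S a5@(4,0):S a6@(1,4):S a7@(0,2):SE a8@(3,5):S a9@(3,4):S
t=4: a0@(4,5):NW a1@(3,5):S a2@(5,4):S a3@(0,5):S a4@(4,4):S a5@(5,0):S a6@(2,4):S a7@(1,3):SE a8@(4,5):S a9@(4,4):S
t=5: a0@(5,5):S a1@(4,5):S a2@(0,4):S a3@(1,5):S a4@(5,4):S a5@(0,0):S a6@(3,4):S a7@(2,4):SE a8@(5,5):S a9@(5,4):S
t=6: a0@(0,5):S a1@(5,5):S a2@(1,4):S a3@(2,5):S a4@(0,4):S a5@(1,0):S a6@(4,4):S a7@(3,4):S a8@(0,5):S a9@(0,4):S
t=7: a0@(1,5):S a1@(0,5):S a2@(2,4):S a3@(3,5):S a4@(1,4):S a5@(2,0):S a6@(5,4):S a7@(4,4):S a8@(1,5):S a9@(1,4):S
t=8: a0@(2,5):S a1@(1,5):S a2@(3,4):S a3@(4,5):S a4@(2,4):S a5@(3,0):S a6@(0,4):S a7@(5,4):S a8@(2,5):S a9@(2,4):S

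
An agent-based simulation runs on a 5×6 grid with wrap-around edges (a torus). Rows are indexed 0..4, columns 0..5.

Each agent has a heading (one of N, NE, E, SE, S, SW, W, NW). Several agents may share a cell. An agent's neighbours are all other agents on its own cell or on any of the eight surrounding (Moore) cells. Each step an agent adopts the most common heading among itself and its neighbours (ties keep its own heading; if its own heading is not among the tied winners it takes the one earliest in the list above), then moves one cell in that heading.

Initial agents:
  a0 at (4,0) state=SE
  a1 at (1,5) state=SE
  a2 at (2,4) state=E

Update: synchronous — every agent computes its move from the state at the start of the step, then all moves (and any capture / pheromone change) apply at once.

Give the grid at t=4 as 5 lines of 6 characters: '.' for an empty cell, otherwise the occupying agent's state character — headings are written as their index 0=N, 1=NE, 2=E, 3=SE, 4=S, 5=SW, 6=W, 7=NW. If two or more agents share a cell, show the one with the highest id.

t=1: a0@(0,1):SE a1@(2,0):SE a2@(2,5):E
t=2: a0@(1,2):SE a1@(3,1):SE a2@(2,0):E
t=3: a0@(2,3):SE a1@(4,2):SE a2@(2,1):E
t=4: a0@(3,4):SE a1@(0,3):SE a2@(2,2):E

...3..
......
..2...
....3.
......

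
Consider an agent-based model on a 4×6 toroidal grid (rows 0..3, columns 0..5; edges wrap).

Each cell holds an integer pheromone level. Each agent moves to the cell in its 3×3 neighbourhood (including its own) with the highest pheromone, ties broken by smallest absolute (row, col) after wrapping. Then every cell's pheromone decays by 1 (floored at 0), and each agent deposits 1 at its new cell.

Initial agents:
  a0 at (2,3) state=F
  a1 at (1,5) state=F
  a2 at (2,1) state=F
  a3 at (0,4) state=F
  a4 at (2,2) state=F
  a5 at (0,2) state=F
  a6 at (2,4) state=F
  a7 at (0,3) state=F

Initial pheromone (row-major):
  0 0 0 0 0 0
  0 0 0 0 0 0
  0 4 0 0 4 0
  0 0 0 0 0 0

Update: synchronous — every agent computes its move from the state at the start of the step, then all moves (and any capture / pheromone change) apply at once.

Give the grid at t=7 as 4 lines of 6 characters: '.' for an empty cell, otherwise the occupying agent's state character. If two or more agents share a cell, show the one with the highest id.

t=1: a0@(2,4) a1@(2,4) a2@(2,1) a3@(0,3) a4@(2,1) a5@(0,1) a6@(2,4) a7@(0,2) | pheromone: 0 1 1 1 0 0 / 0 0 0 0 0 0 / 0 5 0 0 6 0 / 0 0 0 0 0 0
t=2: a0@(2,4) a1@(2,4) a2@(2,1) a3@(0,2) a4@(2,1) a5@(0,1) a6@(2,4) a7@(0,1) | pheromone: 0 2 1 0 0 0 / 0 0 0 0 0 0 / 0 6 0 0 8 0 / 0 0 0 0 0 0
t=3: a0@(2,4) a1@(2,4) a2@(2,1) a3@(0,1) a4@(2,1) a5@(0,1) a6@(2,4) a7@(0,1) | pheromone: 0 4 0 0 0 0 / 0 0 0 0 0 0 / 0 7 0 0 10 0 / 0 0 0 0 0 0
t=4: a0@(2,4) a1@(2,4) a2@(2,1) a3@(0,1) a4@(2,1) a5@(0,1) a6@(2,4) a7@(0,1) | pheromone: 0 6 0 0 0 0 / 0 0 0 0 0 0 / 0 8 0 0 12 0 / 0 0 0 0 0 0
t=5: a0@(2,4) a1@(2,4) a2@(2,1) a3@(0,1) a4@(2,1) a5@(0,1) a6@(2,4) a7@(0,1) | pheromone: 0 8 0 0 0 0 / 0 0 0 0 0 0 / 0 9 0 0 14 0 / 0 0 0 0 0 0
t=6: a0@(2,4) a1@(2,4) a2@(2,1) a3@(0,1) a4@(2,1) a5@(0,1) a6@(2,4) a7@(0,1) | pheromone: 0 10 0 0 0 0 / 0 0 0 0 0 0 / 0 10 0 0 16 0 / 0 0 0 0 0 0
t=7: a0@(2,4) a1@(2,4) a2@(2,1) a3@(0,1) a4@(2,1) a5@(0,1) a6@(2,4) a7@(0,1) | pheromone: 0 12 0 0 0 0 / 0 0 0 0 0 0 / 0 11 0 0 18 0 / 0 0 0 0 0 0

.F....
......
.F..F.
......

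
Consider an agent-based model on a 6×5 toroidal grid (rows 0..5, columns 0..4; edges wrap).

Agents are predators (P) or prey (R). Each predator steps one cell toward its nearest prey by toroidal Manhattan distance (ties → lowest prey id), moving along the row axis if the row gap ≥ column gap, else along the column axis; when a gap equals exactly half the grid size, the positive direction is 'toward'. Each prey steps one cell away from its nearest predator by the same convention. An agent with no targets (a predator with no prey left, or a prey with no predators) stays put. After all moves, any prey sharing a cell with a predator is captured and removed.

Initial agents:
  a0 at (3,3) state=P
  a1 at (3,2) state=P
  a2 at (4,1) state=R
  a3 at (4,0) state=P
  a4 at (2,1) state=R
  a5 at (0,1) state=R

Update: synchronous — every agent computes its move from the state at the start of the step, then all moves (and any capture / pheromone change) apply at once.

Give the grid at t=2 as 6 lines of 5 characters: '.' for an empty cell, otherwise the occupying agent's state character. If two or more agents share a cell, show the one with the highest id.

t=1: a0@(3,2):P a1@(4,2):P a3@(4,1):P a4@(1,1):R a5@(1,1):R
t=2: a0@(2,2):P a1@(5,2):P a3@(5,1):P a4@(0,1):R a5@(0,1):R

.R...
.....
..P..
.....
.....
.PP..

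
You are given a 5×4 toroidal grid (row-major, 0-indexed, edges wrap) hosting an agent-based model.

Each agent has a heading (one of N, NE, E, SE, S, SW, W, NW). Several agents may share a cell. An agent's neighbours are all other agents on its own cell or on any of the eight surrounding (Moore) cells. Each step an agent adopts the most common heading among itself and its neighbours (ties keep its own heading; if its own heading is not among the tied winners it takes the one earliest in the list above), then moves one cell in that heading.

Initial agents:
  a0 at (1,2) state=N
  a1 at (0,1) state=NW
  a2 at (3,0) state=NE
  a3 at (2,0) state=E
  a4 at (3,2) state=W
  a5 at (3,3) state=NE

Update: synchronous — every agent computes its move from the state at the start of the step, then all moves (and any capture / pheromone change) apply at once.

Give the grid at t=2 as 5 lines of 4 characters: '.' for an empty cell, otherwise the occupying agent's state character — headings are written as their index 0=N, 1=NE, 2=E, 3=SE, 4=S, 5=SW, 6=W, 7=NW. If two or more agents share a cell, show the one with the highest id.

..1.
.11.
..1.
...7
..0.

t=1: a0@(0,2):N a1@(4,0):NW a2@(2,1):NE a3@(1,1):NE a4@(3,1):W a5@(2,0):NE
t=2: a0@(4,2):N a1@(3,3):NW a2@(1,2):NE a3@(0,2):NE a4@(2,2):NE a5@(1,1):NE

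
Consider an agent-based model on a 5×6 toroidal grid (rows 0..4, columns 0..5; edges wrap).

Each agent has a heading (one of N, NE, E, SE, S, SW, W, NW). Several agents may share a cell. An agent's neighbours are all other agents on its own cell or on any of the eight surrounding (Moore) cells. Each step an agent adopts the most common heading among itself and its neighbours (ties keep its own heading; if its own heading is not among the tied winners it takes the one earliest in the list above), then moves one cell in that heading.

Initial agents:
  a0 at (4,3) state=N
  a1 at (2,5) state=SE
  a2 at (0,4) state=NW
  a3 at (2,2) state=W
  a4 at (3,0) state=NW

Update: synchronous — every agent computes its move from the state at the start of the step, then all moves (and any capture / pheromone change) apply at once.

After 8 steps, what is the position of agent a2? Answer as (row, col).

(2, 2)

t=1: a0@(3,3):N a1@(3,0):SE a2@(4,3):NW a3@(2,1):W a4@(2,5):NW
t=2: a0@(2,3):N a1@(4,1):SE a2@(3,2):NW a3@(2,0):W a4@(1,4):NW
t=3: a0@(1,2):NW a1@(0,2):SE a2@(2,1):NW a3@(2,5):W a4@(0,3):NW
t=4: a0@(0,1):NW a1@(4,1):NW a2@(1,0):NW a3@(2,4):W a4@(4,2):NW
t=5: a0@(4,0):NW a1@(3,0):NW a2@(0,5):NW a3@(2,3):W a4@(3,1):NW
t=6: a0@(3,5):NW a1@(2,5):NW a2@(4,4):NW a3@(2,2):W a4@(2,0):NW
t=7: a0@(2,4):NW a1@(1,4):NW a2@(3,3):NW a3@(2,1):W a4@(1,5):NW
t=8: a0@(1,3):NW a1@(0,3):NW a2@(2,2):NW a3@(2,0):W a4@(0,4):NW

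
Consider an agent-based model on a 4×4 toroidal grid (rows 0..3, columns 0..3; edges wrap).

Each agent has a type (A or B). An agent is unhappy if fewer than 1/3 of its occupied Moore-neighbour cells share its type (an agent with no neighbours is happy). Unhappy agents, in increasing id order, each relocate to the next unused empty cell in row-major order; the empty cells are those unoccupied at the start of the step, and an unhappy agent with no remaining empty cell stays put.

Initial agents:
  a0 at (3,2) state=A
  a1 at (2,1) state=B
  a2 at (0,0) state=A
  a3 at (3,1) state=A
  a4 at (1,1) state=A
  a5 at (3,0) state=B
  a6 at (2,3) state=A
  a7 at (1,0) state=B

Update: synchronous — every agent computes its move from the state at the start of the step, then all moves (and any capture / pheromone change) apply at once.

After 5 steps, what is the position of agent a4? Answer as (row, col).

t=1: a0@(3,2):A a1@(2,1):B a2@(0,0):A a3@(3,1):A a4@(1,1):A a5@(0,1):B a6@(2,3):A a7@(0,2):B
t=2: a0@(3,2):A a1@(0,3):B a2@(0,0):A a3@(3,1):A a4@(1,0):A a5@(1,2):B a6@(2,3):A a7@(1,3):B
t=3: (unchanged — steady state)

(1, 0)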